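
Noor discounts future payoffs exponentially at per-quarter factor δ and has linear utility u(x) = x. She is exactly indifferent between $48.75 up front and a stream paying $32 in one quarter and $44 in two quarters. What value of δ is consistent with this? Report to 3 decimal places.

δ ≈ 0.750

Present value of the stream is 32·δ + 44·δ². Indifference gives 32δ + 44δ² = 48.75.
That is, 44δ² + 32δ − 48.75 = 0, a quadratic in δ.
By the quadratic formula (taking the positive root), δ = (−32 + √9604.00) / 88 ≈ 0.750.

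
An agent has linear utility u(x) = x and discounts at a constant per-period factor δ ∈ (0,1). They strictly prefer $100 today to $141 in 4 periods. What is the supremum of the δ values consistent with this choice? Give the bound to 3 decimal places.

The preference means 100 > δ^4·141.
Hence δ^4 < 100/141 = 0.70922, and x ↦ x^(1/4) is increasing on (0,∞).
δ < 0.70922^(1/4) = 0.918.

δ < 0.918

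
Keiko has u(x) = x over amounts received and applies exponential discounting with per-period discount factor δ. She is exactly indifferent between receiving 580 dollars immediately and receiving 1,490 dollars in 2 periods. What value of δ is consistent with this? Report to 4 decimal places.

Indifference means u(580) = δ^2 · u(1490), so δ^2 = u(580)/u(1490).
With u(x) = x: δ^2 = 580/1490 = 0.38926.
So δ = 0.38926^(1/2) ≈ 0.6239.

δ ≈ 0.6239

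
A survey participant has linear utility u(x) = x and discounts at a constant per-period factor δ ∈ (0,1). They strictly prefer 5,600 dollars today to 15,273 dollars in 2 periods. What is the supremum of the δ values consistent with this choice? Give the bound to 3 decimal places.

δ < 0.606

Under u(x) = x this choice says 5600 > δ^2·15273.
Dividing by 15273: δ^2 < 0.36666. Both sides are positive, so the square root keeps the direction.
δ < (5600/15273)^(1/2) ≈ 0.606.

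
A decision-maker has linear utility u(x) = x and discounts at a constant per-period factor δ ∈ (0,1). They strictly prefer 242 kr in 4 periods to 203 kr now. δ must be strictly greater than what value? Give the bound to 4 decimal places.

δ > 0.9570

Comparing present values: 203 < δ^4·242.
So δ^4 > 203/242 = 0.83884; taking the 4th root of both positive sides preserves the inequality.
δ > (203/242)^(1/4) ≈ 0.9570.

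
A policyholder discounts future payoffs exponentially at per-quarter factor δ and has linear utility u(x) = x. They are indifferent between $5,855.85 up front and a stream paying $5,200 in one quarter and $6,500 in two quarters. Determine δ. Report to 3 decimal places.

Present value of the stream is 5200·δ + 6500·δ². Indifference gives 5200δ + 6500δ² = 5855.85.
Rearranged: 6500δ² + 5200δ − 5855.85 = 0.
By the quadratic formula (taking the positive root), δ = (−5200 + √179292100.00) / 13000 ≈ 0.630.

δ ≈ 0.630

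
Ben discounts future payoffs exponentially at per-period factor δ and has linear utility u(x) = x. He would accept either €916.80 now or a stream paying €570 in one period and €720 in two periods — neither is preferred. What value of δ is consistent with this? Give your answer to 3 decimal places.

Present value of the stream is 570·δ + 720·δ². Indifference gives 570δ + 720δ² = 916.80.
So 720δ² + 570δ − 916.80 = 0.
δ = (−570 + √(570² + 4·720·916.80)) / (2·720) = (−570 + √2965284.00) / 1440 ≈ 0.800.

δ ≈ 0.800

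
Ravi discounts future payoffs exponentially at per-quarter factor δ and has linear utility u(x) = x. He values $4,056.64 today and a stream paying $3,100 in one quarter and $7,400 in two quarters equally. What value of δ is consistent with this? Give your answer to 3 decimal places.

The stream is worth 3100δ + 7400δ² today, so 3100δ + 7400δ² = 4056.64.
So 7400δ² + 3100δ − 4056.64 = 0.
The positive root is δ = [−3100 + √(3100² + 4·7400·4056.64)] / (2·7400) = (−3100 + 11388.000)/14800 ≈ 0.560.

δ ≈ 0.560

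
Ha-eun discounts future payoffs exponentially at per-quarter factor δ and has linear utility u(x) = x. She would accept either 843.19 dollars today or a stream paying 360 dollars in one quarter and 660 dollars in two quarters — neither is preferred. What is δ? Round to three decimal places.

δ ≈ 0.890

The stream is worth 360δ + 660δ² today, so 360δ + 660δ² = 843.19.
That is, 660δ² + 360δ − 843.19 = 0, a quadratic in δ.
The positive root is δ = [−360 + √(360² + 4·660·843.19)] / (2·660) = (−360 + 1534.803)/1320 ≈ 0.890.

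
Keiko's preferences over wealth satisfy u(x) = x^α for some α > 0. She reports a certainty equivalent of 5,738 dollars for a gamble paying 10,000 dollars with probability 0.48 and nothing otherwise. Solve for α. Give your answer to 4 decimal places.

EU(lottery) = 0.48·10000^α + 0.52·0 = 0.48·10000^α.
Equating: 5738^α = 0.48·10000^α, i.e. 0.5738^α = 0.48.
α = ln(0.48) / ln(5738/10000) = -0.7339692/-0.5554744 ≈ 1.3213.

α ≈ 1.3213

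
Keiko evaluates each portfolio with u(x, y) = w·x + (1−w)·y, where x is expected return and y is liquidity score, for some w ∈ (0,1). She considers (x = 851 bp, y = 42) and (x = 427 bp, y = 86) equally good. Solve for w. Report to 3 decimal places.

w = 0.094

u(851,42) = u(427,86) means w·851 + (1−w)·42 = w·427 + (1−w)·86.
Rearranging, 424·w − 44·(1−w) = 0.
Hence w = 44/(424+44) = 44/468 = 0.094.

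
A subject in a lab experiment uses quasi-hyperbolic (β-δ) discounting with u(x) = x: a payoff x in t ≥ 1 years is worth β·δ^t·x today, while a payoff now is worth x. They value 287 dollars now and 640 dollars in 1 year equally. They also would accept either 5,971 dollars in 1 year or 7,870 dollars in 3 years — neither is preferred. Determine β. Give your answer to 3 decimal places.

β ≈ 0.515

The second indifference involves only future payoffs, so β cancels: β·δ^1·5971 = β·δ^3·7870, giving δ^2 = 5971/7870 = 0.75870, so δ = 0.87104.
Now use the now-vs-future pair: 287 = β·δ·640 gives β = 287/(0.87104·640) ≈ 0.515.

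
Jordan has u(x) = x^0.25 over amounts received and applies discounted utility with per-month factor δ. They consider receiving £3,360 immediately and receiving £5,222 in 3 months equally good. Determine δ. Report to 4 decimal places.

Indifference means u(3360) = δ^3 · u(5222), so δ^3 = u(3360)/u(5222).
Since u(x) = x^0.25, δ^3 = (3360/5222)^0.25 = 0.64343^0.25 = 0.89562.
So δ = 0.89562^(1/3) ≈ 0.9639.

δ ≈ 0.9639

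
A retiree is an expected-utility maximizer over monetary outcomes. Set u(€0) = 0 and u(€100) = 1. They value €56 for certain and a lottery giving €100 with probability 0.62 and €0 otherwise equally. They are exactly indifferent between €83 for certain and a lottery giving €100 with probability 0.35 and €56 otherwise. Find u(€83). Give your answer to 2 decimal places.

0.75

The first gamble pins u(€56): it must equal 0.62·1 + 0.38·0 = 0.62.
Chaining: u(€83) = 0.35·1.00 + 0.65·0.62 = 0.7530.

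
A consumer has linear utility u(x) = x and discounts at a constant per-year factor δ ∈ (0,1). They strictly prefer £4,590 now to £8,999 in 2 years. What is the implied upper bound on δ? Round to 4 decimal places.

δ < 0.7142

Under u(x) = x this choice says 4590 > δ^2·8999.
Hence δ^2 < 4590/8999 = 0.51006, and x ↦ x^(1/2) is increasing on (0,∞).
δ < (4590/8999)^(1/2) ≈ 0.7142.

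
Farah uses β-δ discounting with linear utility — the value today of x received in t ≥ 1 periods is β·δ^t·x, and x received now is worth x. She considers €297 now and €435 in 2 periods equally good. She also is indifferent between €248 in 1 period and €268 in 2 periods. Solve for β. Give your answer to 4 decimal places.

β ≈ 0.7973

Both payoffs in the second observation are in the future, so β drops out: δ^1·248 = δ^2·268 ⇒ δ = 248/268 = 0.92537.
Now use the now-vs-future pair: 297 = β·δ^2·435 gives β = 297/(0.85632·435) ≈ 0.7973.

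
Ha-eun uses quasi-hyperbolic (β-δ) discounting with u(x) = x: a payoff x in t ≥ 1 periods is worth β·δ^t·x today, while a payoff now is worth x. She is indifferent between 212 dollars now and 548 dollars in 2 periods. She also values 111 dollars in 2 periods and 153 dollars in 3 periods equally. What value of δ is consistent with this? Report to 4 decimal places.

Both payoffs in the second observation are in the future, so β drops out: δ^2·111 = δ^3·153 ⇒ δ = 111/153 = 0.72549.

δ ≈ 0.7255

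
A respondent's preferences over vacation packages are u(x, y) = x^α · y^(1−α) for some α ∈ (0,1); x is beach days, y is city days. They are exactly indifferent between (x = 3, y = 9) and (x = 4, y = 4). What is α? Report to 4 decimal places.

The Cobb–Douglas utilities coincide, so 3^α·9^(1−α) = 4^α·4^(1−α).
Rearrange to (3/4)^α = (4/9)^(1−α) and take logs: α·-0.2876821 = (1−α)·-0.8109302.
So α/(1−α) = (-0.8109302)/(-0.2876821) = 2.8188414, and α = 2.8188414/3.8188414 ≈ 0.7381.

α ≈ 0.7381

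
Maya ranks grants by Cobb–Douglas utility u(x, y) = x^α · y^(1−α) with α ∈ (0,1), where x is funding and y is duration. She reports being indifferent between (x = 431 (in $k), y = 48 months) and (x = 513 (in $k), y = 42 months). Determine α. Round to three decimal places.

The Cobb–Douglas utilities coincide, so 431^α·48^(1−α) = 513^α·42^(1−α).
Rearrange to (431/513)^α = (42/48)^(1−α) and take logs: α·-0.174168 = (1−α)·-0.133531.
Thus α·(-0.307699) = -0.133531, so α = -0.133531/-0.307699 ≈ 0.434.

α ≈ 0.434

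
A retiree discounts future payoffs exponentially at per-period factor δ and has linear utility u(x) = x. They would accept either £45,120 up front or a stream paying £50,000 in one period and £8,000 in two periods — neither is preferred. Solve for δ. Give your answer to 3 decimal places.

Equating present values: 45120 = 50000δ + 8000δ².
Rearranged: 8000δ² + 50000δ − 45120 = 0.
The positive root is δ = [−50000 + √(50000² + 4·8000·45120)] / (2·8000) = (−50000 + 62800.000)/16000 ≈ 0.800.

δ ≈ 0.800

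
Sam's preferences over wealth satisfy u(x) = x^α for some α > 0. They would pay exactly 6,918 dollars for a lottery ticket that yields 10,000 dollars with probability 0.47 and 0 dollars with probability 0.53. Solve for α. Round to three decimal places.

EU(lottery) = 0.47·10000^α + 0.53·0 = 0.47·10000^α.
Equating: 6918^α = 0.47·10000^α, i.e. 0.6918^α = 0.47.
Taking logs: α·ln(6918/10000) = ln(0.47), so α = -0.755023 / -0.368458 ≈ 2.049.

α ≈ 2.049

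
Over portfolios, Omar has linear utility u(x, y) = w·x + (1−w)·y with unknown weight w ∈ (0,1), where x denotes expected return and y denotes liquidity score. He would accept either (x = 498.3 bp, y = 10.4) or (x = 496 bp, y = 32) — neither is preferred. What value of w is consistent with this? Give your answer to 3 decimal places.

w = 0.904

Equating utilities: w·498.3 + (1−w)·10.4 = w·496 + (1−w)·32.
Collecting terms: w·2.3 = (1−w)·21.6.
Hence w = 21.6/(2.3+21.6) = 21.6/23.9 = 0.904.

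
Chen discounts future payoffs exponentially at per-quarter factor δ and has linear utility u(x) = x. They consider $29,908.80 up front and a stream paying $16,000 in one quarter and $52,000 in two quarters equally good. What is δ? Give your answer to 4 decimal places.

The stream is worth 16000δ + 52000δ² today, so 16000δ + 52000δ² = 29908.80.
Rearranged: 52000δ² + 16000δ − 29908.80 = 0.
By the quadratic formula (taking the positive root), δ = (−16000 + √6477030400.00) / 104000 ≈ 0.6200.

δ ≈ 0.6200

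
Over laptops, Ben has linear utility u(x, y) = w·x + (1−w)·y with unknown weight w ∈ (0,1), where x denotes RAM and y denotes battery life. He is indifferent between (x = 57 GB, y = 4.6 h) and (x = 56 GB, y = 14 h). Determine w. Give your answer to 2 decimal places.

w = 0.90

Indifference: w·57 + (1−w)·4.6 = w·56 + (1−w)·14.
Collecting terms: w·1 = (1−w)·9.4.
So w/(1−w) = 9.4/1 = 9.4000, giving w = 9.4/(1+9.4) = 0.90.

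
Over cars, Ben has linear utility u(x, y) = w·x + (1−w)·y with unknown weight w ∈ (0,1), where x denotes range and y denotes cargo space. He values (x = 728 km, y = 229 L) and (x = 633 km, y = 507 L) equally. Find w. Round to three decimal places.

u(728,229) = u(633,507) means w·728 + (1−w)·229 = w·633 + (1−w)·507.
Rearranging, 95·w − 278·(1−w) = 0.
The marginal rate of substitution is 278/95, so w = 278/(95+278) = 0.745.

w = 0.745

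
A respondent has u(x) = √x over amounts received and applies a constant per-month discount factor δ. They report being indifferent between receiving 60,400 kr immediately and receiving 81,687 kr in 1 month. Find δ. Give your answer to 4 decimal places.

The payoff in 1 month is discounted by δ, so u(60400) = δ·u(81687) and δ = u(60400)/u(81687).
Since u(x) = √x, δ = √(60400/81687) = 0.85989.

δ ≈ 0.8599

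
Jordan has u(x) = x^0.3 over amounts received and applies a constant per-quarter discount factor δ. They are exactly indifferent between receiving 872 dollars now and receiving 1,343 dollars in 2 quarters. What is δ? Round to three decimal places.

The payoff in 2 quarters is discounted by δ^2, so u(872) = δ^2·u(1343) and δ^2 = u(872)/u(1343).
With u(x) = x^0.3: δ^2 = 872^0.3/1343^0.3 = (872/1343)^0.3 = 0.87848.
So δ = 0.87848^(1/2) ≈ 0.937.

δ ≈ 0.937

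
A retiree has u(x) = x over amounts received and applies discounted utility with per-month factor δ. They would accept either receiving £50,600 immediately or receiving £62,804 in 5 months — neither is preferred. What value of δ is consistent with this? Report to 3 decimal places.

δ ≈ 0.958

Indifference means u(50600) = δ^5 · u(62804), so δ^5 = u(50600)/u(62804).
With u(x) = x: δ^5 = 50600/62804 = 0.80568.
So δ = 0.80568^(1/5) ≈ 0.958.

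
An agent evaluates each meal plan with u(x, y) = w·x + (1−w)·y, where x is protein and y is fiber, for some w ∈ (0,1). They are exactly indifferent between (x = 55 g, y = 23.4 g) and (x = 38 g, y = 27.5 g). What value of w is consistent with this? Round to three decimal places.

w = 0.194

u(55,23.4) = u(38,27.5) means w·55 + (1−w)·23.4 = w·38 + (1−w)·27.5.
w·(55−38) = (1−w)·(27.5−23.4), i.e. w·17 = (1−w)·4.1.
So w/(1−w) = 4.1/17 = 0.2412, giving w = 4.1/(17+4.1) = 0.194.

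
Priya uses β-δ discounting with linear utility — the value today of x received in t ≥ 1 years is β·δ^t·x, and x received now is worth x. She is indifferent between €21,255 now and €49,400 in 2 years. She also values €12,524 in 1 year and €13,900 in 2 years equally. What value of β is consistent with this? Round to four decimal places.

β ≈ 0.5300

Both payoffs in the second observation are in the future, so β drops out: δ^1·12524 = δ^2·13900 ⇒ δ = 12524/13900 = 0.90101.
Substituting δ into 21255 = β·δ^2·49400: β = 21255/(40103.610) ≈ 0.5300.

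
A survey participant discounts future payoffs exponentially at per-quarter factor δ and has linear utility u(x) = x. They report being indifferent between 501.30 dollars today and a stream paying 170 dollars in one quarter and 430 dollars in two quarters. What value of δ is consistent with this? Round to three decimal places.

δ ≈ 0.900

Present value of the stream is 170·δ + 430·δ². Indifference gives 170δ + 430δ² = 501.30.
That is, 430δ² + 170δ − 501.30 = 0, a quadratic in δ.
The positive root is δ = [−170 + √(170² + 4·430·501.30)] / (2·430) = (−170 + 944.000)/860 ≈ 0.900.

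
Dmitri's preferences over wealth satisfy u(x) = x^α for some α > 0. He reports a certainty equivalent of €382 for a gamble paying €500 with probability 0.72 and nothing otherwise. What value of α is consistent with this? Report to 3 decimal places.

Since u(0) = 0, the lottery's EU is 0.72·500^α.
Indifference: 382^α = 0.72·500^α, so (382/500)^α = 0.72.
Take logs: α = ln 0.72 / ln(382/500) ≈ 1.22035.

α ≈ 1.220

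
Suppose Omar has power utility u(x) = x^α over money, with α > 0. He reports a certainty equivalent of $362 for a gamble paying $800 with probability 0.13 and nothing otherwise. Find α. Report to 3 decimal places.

Since u(0) = 0, the lottery's EU is 0.13·800^α.
Indifference: 362^α = 0.13·800^α, so (362/800)^α = 0.13.
Take logs: α = ln 0.13 / ln(362/800) ≈ 2.57289.

α ≈ 2.573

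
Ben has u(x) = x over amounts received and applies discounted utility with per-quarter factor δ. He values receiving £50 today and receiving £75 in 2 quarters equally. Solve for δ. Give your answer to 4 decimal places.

Equating discounted utilities: u(50) = δ^2·u(75) ⇒ δ^2 = u(50)/u(75).
With u(x) = x: δ^2 = 50/75 = 0.66667.
Taking the square root: δ = 0.66667^(1/2) ≈ 0.8165.

δ ≈ 0.8165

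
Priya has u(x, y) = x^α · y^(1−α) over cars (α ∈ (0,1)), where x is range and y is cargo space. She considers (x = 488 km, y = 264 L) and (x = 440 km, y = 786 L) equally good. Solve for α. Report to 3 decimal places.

Set the two utilities equal: 488^α·264^(1−α) = 440^α·786^(1−α).
Rearrange to (488/440)^α = (786/264)^(1−α) and take logs: α·0.103541 = (1−α)·1.091008.
With A = 0.103541 and B = 1.091008: α·A = (1−α)·B, so α = B/(A+B) = 1.091008/1.194549 ≈ 0.913.

α ≈ 0.913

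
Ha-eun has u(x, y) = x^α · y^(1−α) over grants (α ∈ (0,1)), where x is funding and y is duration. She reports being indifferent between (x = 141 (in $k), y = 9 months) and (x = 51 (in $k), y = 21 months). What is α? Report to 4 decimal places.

α ≈ 0.4545

Indifference: 141^α · 9^(1−α) = 51^α · 21^(1−α).
(141/51)^α = (21/9)^(1−α); take logs: α·ln(141/51) = (1−α)·ln(21/9), i.e. α·1.0169343 = (1−α)·0.8472979.
Thus α·(1.8642322) = 0.8472979, so α = 0.8472979/1.8642322 ≈ 0.4545.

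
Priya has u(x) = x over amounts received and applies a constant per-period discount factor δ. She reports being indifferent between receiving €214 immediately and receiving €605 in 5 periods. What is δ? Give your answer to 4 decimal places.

δ ≈ 0.8123

Indifference means u(214) = δ^5 · u(605), so δ^5 = u(214)/u(605).
With u(x) = x: δ^5 = 214/605 = 0.35372.
Taking the 5th root: δ = 0.35372^(1/5) ≈ 0.8123.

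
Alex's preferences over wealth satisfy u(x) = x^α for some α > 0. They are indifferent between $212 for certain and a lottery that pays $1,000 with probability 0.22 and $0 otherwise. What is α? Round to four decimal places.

α ≈ 0.9761

The lottery's expected utility is 0.22·u(1000) + 0.78·u(0) = 0.22·1000^α (since u(0) = 0 for α > 0).
Indifference: 212^α = 0.22·1000^α, so (212/1000)^α = 0.22.
Take logs: α = ln 0.22 / ln(212/1000) ≈ 0.976120.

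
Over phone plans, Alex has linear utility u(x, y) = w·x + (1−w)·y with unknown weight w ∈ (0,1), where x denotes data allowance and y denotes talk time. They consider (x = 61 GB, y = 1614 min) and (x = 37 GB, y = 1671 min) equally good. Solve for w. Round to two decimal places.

w = 0.70

Equating utilities: w·61 + (1−w)·1614 = w·37 + (1−w)·1671.
w·(61−37) = (1−w)·(1671−1614), i.e. w·24 = (1−w)·57.
So w/(1−w) = 57/24 = 2.3750, giving w = 57/(24+57) = 0.70.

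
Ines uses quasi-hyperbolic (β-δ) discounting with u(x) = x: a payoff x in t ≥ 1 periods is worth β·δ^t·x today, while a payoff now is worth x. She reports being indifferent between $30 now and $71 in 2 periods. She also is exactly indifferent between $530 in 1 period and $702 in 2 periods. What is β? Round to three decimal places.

From the later pair, β·δ^1·530 = β·δ^2·702; dividing through, δ = 530/702 = 0.75499.
The first indifference: 30 = β·δ^2·71, so β = 30/(δ^2·71) = 30/(0.57000·71) ≈ 0.741.

β ≈ 0.741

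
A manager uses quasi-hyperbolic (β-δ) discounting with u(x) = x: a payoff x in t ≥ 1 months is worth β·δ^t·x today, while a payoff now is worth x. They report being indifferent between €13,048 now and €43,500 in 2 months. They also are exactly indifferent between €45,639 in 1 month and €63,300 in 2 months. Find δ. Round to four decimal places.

From the later pair, β·δ^1·45639 = β·δ^2·63300; dividing through, δ = 45639/63300 = 0.72100.

δ ≈ 0.7210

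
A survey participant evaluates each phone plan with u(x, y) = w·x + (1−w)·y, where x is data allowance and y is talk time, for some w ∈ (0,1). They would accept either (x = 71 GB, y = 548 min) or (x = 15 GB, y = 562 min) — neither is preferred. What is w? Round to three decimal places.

w = 0.200

Indifference: w·71 + (1−w)·548 = w·15 + (1−w)·562.
Collecting terms: w·56 = (1−w)·14.
Hence w = 14/(56+14) = 14/70 = 0.200.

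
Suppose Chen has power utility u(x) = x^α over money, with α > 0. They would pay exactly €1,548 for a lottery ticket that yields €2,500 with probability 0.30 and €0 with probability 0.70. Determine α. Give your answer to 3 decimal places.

α ≈ 2.512

Since u(0) = 0, the lottery's EU is 0.30·2500^α.
Indifference: 1548^α = 0.30·2500^α, so (1548/2500)^α = 0.30.
Taking logs: α·ln(1548/2500) = ln(0.30), so α = -1.203973 / -0.479327 ≈ 2.512.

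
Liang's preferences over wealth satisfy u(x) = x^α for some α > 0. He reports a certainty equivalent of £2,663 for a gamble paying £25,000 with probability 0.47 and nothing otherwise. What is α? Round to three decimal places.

α ≈ 0.337

The lottery's expected utility is 0.47·u(25000) + 0.53·u(0) = 0.47·25000^α (since u(0) = 0 for α > 0).
Setting u(2663) equal to that: 2663^α = 0.47·25000^α ⇒ (2663/25000)^α = 0.47.
Taking logs: α·ln(2663/25000) = ln(0.47), so α = -0.755023 / -2.239423 ≈ 0.337.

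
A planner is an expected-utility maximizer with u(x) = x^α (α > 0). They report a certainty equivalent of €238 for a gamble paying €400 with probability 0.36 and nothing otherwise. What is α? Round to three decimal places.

Since u(0) = 0, the lottery's EU is 0.36·400^α.
Setting u(238) equal to that: 238^α = 0.36·400^α ⇒ (238/400)^α = 0.36.
Take logs: α = ln 0.36 / ln(238/400) ≈ 1.96776.

α ≈ 1.968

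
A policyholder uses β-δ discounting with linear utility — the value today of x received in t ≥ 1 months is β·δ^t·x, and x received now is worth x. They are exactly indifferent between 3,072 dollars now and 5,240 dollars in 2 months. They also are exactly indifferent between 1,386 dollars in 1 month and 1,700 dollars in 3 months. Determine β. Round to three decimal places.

β ≈ 0.719

From the later pair, β·δ^1·1386 = β·δ^3·1700; dividing through, δ^2 = 1386/1700 = 0.81529, so δ = 0.90294.
Now use the now-vs-future pair: 3072 = β·δ^2·5240 gives β = 3072/(0.81529·5240) ≈ 0.719.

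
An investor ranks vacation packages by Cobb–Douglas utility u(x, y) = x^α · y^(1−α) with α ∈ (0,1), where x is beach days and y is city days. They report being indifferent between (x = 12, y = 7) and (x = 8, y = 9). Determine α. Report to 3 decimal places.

α ≈ 0.383

Set the two utilities equal: 12^α·7^(1−α) = 8^α·9^(1−α).
Taking logs: α·ln 12 + (1−α)·ln 7 = α·ln 8 + (1−α)·ln 9, i.e. α·0.405465 = (1−α)·0.251314.
With A = 0.405465 and B = 0.251314: α·A = (1−α)·B, so α = B/(A+B) = 0.251314/0.656779 ≈ 0.383.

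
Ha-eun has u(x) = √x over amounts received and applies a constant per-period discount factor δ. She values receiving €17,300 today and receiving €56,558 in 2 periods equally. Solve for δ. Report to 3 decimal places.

δ ≈ 0.744

Indifference means u(17300) = δ^2 · u(56558), so δ^2 = u(17300)/u(56558).
Since u(x) = √x, δ^2 = √(17300/56558) = 0.55306.
So δ = 0.55306^(1/2) ≈ 0.744.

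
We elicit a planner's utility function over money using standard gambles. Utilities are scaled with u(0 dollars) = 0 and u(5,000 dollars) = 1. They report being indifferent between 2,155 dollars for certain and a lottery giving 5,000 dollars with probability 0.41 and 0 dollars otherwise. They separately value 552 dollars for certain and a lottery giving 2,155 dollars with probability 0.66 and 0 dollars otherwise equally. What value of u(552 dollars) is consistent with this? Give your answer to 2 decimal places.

The first gamble pins u(2,155 dollars): it must equal 0.41·1 + 0.59·0 = 0.41.
Chaining: u(552 dollars) = 0.66·0.41 + 0.34·0.00 = 0.2706.

0.27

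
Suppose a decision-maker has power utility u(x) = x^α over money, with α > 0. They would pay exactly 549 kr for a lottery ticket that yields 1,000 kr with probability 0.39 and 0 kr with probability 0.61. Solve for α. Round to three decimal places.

α ≈ 1.570

The lottery's expected utility is 0.39·u(1000) + 0.61·u(0) = 0.39·1000^α (since u(0) = 0 for α > 0).
Indifference: 549^α = 0.39·1000^α, so (549/1000)^α = 0.39.
α = ln(0.39) / ln(549/1000) = -0.941609/-0.599657 ≈ 1.570.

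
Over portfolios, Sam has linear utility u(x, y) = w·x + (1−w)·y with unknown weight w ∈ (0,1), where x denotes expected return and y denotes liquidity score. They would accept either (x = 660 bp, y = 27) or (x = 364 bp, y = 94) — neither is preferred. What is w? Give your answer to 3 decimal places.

w = 0.185

Indifference: w·660 + (1−w)·27 = w·364 + (1−w)·94.
Collecting terms: w·296 = (1−w)·67.
Hence w = 67/(296+67) = 67/363 = 0.185.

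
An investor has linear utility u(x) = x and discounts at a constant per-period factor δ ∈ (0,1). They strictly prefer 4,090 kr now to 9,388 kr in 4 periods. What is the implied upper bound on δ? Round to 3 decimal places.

δ < 0.812

Comparing present values: 4090 > δ^4·9388.
Hence δ^4 < 4090/9388 = 0.43566, and x ↦ x^(1/4) is increasing on (0,∞).
δ < (4090/9388)^(1/4) ≈ 0.812.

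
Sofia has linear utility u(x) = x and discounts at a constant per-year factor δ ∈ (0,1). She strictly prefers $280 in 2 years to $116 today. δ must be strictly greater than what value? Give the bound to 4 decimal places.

δ > 0.6437

Under u(x) = x this choice says 116 < δ^2·280.
Dividing by 280: δ^2 > 0.41429. Both sides are positive, so the square root keeps the direction.
δ > (116/280)^(1/2) ≈ 0.6437.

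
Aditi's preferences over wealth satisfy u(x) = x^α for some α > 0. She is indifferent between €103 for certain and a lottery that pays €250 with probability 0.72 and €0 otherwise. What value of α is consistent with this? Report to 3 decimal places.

α ≈ 0.370

Since u(0) = 0, the lottery's EU is 0.72·250^α.
Setting u(103) equal to that: 103^α = 0.72·250^α ⇒ (103/250)^α = 0.72.
α = ln(0.72) / ln(103/250) = -0.328504/-0.886732 ≈ 0.370.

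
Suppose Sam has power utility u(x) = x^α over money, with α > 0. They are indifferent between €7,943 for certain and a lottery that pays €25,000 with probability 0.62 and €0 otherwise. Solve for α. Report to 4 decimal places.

EU(lottery) = 0.62·25000^α + 0.38·0 = 0.62·25000^α.
Setting u(7943) equal to that: 7943^α = 0.62·25000^α ⇒ (7943/25000)^α = 0.62.
α = ln(0.62) / ln(7943/25000) = -0.4780358/-1.1465848 ≈ 0.4169.

α ≈ 0.4169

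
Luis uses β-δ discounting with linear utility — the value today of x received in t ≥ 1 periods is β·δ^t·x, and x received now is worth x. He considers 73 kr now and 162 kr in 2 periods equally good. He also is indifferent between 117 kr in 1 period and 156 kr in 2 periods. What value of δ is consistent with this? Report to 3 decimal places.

δ ≈ 0.750

From the later pair, β·δ^1·117 = β·δ^2·156; dividing through, δ = 117/156 = 0.75000.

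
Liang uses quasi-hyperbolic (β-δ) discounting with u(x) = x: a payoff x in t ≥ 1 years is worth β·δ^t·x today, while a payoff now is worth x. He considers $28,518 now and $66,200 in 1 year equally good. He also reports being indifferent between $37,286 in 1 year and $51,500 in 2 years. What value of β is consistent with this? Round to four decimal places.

β ≈ 0.5950

Both payoffs in the second observation are in the future, so β drops out: δ^1·37286 = δ^2·51500 ⇒ δ = 37286/51500 = 0.72400.
Substituting δ into 28518 = β·δ·66200: β = 28518/(47928.800) ≈ 0.5950.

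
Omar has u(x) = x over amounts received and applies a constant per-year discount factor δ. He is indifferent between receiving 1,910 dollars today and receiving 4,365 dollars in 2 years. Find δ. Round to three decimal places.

δ ≈ 0.661

Indifference means u(1910) = δ^2 · u(4365), so δ^2 = u(1910)/u(4365).
With u(x) = x: δ^2 = 1910/4365 = 0.43757.
Taking the square root: δ = 0.43757^(1/2) ≈ 0.661.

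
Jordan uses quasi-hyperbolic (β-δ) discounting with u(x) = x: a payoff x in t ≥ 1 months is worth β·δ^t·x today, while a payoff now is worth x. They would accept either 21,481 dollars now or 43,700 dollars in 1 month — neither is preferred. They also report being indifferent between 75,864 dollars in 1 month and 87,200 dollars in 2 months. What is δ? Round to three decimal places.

δ ≈ 0.870

From the later pair, β·δ^1·75864 = β·δ^2·87200; dividing through, δ = 75864/87200 = 0.87000.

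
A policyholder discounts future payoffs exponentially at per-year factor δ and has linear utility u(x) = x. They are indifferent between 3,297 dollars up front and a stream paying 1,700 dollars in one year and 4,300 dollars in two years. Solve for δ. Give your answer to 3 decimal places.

δ ≈ 0.700

Present value of the stream is 1700·δ + 4300·δ². Indifference gives 1700δ + 4300δ² = 3297.
That is, 4300δ² + 1700δ − 3297 = 0, a quadratic in δ.
δ = (−1700 + √(1700² + 4·4300·3297)) / (2·4300) = (−1700 + √59598400.00) / 8600 ≈ 0.700.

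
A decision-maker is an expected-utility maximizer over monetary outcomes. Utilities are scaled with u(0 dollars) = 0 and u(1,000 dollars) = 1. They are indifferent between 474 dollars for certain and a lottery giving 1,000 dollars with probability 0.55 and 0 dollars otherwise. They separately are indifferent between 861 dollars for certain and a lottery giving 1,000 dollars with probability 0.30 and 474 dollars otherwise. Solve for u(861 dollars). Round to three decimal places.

First, u(474 dollars) = 0.55·u(1,000 dollars) + 0.45·u(0 dollars) = 0.55.
Chaining: u(861 dollars) = 0.30·1.00 + 0.70·0.55 = 0.6850.

0.685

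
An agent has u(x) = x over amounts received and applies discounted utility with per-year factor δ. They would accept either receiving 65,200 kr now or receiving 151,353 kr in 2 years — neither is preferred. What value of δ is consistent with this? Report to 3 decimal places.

δ ≈ 0.656

Equating discounted utilities: u(65200) = δ^2·u(151353) ⇒ δ^2 = u(65200)/u(151353).
With u(x) = x: δ^2 = 65200/151353 = 0.43078.
So δ = 0.43078^(1/2) ≈ 0.656.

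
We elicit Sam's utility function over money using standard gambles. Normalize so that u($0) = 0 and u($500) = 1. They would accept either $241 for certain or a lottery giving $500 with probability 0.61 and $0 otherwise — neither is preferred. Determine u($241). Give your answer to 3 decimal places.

u($241) equals the lottery's expected utility: 0.61·1 + 0.39·0 = 0.61.

0.610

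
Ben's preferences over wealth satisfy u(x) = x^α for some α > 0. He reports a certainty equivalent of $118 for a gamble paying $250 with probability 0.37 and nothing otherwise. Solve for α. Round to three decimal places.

EU(lottery) = 0.37·250^α + 0.63·0 = 0.37·250^α.
Setting u(118) equal to that: 118^α = 0.37·250^α ⇒ (118/250)^α = 0.37.
Taking logs: α·ln(118/250) = ln(0.37), so α = -0.994252 / -0.750776 ≈ 1.324.

α ≈ 1.324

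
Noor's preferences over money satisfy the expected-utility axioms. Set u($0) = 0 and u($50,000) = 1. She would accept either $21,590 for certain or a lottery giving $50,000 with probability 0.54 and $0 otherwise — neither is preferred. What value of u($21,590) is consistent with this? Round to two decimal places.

0.54

u($21,590) equals the lottery's expected utility: 0.54·1 + 0.46·0 = 0.54.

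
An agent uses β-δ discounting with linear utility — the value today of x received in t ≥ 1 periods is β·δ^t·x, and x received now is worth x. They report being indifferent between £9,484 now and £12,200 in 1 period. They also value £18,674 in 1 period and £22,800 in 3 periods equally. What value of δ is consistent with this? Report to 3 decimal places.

δ ≈ 0.905

The second indifference involves only future payoffs, so β cancels: β·δ^1·18674 = β·δ^3·22800, giving δ^2 = 18674/22800 = 0.81904, so δ = 0.90501.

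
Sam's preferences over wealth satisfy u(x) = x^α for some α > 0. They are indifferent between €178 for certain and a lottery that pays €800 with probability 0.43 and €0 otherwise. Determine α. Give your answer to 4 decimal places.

Since u(0) = 0, the lottery's EU is 0.43·800^α.
Indifference: 178^α = 0.43·800^α, so (178/800)^α = 0.43.
Taking logs: α·ln(178/800) = ln(0.43), so α = -0.8439701 / -1.5028282 ≈ 0.5616.

α ≈ 0.5616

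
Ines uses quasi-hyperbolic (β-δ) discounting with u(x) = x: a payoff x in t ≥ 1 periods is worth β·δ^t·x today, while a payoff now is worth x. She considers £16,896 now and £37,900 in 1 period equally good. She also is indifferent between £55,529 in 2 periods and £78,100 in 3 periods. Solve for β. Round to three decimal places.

β ≈ 0.627

From the later pair, β·δ^2·55529 = β·δ^3·78100; dividing through, δ = 55529/78100 = 0.71100.
Substituting δ into 16896 = β·δ·37900: β = 16896/(26946.851) ≈ 0.627.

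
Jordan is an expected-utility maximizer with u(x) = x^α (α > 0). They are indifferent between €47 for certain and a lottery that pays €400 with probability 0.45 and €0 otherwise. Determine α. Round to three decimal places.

Since u(0) = 0, the lottery's EU is 0.45·400^α.
Equating: 47^α = 0.45·400^α, i.e. 0.1175^α = 0.45.
Take logs: α = ln 0.45 / ln(47/400) ≈ 0.37290.

α ≈ 0.373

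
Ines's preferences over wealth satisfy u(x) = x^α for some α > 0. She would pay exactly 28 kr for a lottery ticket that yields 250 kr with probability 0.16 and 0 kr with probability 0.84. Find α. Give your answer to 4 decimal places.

α ≈ 0.8371

EU(lottery) = 0.16·250^α + 0.84·0 = 0.16·250^α.
Indifference: 28^α = 0.16·250^α, so (28/250)^α = 0.16.
Take logs: α = ln 0.16 / ln(28/250) ≈ 0.837079.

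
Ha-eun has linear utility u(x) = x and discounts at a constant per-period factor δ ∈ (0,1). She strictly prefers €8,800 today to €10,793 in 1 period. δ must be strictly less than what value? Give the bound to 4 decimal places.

δ < 0.8153

Under u(x) = x this choice says 8800 > δ·10793.
So δ < 8800/10793 = 0.81534.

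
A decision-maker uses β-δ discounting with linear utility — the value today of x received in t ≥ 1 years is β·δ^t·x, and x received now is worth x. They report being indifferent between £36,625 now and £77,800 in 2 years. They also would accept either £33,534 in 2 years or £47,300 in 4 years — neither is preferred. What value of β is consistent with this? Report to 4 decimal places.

Both payoffs in the second observation are in the future, so β drops out: δ^2·33534 = δ^4·47300 ⇒ δ^2 = 33534/47300 = 0.70896, so δ = 0.84200.
The first indifference: 36625 = β·δ^2·77800, so β = 36625/(δ^2·77800) = 36625/(0.70896·77800) ≈ 0.6640.

β ≈ 0.6640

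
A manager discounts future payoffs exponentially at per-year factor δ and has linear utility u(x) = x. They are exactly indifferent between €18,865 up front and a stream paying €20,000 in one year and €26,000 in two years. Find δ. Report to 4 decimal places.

Equating present values: 18865 = 20000δ + 26000δ².
So 26000δ² + 20000δ − 18865 = 0.
δ = (−20000 + √(20000² + 4·26000·18865)) / (2·26000) = (−20000 + √2361960000.00) / 52000 ≈ 0.5500.

δ ≈ 0.5500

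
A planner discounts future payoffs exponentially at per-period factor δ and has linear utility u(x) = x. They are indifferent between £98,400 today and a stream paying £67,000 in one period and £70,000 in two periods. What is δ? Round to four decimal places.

δ ≈ 0.8000

Equating present values: 98400 = 67000δ + 70000δ².
So 70000δ² + 67000δ − 98400 = 0.
δ = (−67000 + √(67000² + 4·70000·98400)) / (2·70000) = (−67000 + √32041000000.00) / 140000 ≈ 0.8000.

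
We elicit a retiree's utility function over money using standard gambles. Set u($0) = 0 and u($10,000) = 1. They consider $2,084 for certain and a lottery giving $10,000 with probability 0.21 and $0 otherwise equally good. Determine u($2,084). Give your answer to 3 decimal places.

u($2,084) equals the lottery's expected utility: 0.21·1 + 0.79·0 = 0.21.

0.210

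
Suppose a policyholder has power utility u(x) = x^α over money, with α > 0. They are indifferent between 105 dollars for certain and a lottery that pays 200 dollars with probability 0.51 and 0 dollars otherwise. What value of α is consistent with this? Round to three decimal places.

Since u(0) = 0, the lottery's EU is 0.51·200^α.
Equating: 105^α = 0.51·200^α, i.e. 0.5250^α = 0.51.
α = ln(0.51) / ln(105/200) = -0.673345/-0.644357 ≈ 1.045.

α ≈ 1.045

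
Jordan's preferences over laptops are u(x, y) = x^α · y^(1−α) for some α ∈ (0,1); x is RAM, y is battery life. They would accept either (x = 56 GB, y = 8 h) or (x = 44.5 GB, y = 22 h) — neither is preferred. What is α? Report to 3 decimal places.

Set the two utilities equal: 56^α·8^(1−α) = 44.5^α·22^(1−α).
Rearrange to (56/44.5)^α = (22/8)^(1−α) and take logs: α·0.229863 = (1−α)·1.011601.
Thus α·(1.241464) = 1.011601, so α = 1.011601/1.241464 ≈ 0.815.

α ≈ 0.815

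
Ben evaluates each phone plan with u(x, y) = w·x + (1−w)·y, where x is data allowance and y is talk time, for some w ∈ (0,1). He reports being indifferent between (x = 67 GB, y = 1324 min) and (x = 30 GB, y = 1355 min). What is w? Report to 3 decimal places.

Indifference: w·67 + (1−w)·1324 = w·30 + (1−w)·1355.
w·(67−30) = (1−w)·(1355−1324), i.e. w·37 = (1−w)·31.
The marginal rate of substitution is 31/37, so w = 31/(37+31) = 0.456.

w = 0.456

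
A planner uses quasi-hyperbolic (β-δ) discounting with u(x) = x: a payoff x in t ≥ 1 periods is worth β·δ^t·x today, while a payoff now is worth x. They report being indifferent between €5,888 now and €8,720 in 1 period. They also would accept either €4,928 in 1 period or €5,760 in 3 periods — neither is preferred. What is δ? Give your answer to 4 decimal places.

δ ≈ 0.9250

Both payoffs in the second observation are in the future, so β drops out: δ^1·4928 = δ^3·5760 ⇒ δ^2 = 4928/5760 = 0.85556, so δ = 0.92496.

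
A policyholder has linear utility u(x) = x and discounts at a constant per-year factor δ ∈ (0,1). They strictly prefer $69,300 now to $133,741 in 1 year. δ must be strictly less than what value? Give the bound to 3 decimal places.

The preference means 69300 > δ·133741.
So δ < 69300/133741 = 0.51817.

δ < 0.518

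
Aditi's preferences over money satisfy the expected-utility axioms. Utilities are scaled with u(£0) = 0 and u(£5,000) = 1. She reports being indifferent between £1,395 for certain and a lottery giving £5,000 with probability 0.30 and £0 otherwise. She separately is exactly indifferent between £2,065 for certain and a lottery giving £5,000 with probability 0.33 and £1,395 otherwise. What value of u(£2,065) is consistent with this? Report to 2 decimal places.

0.53

The first gamble pins u(£1,395): it must equal 0.30·1 + 0.70·0 = 0.30.
Chaining: u(£2,065) = 0.33·1.00 + 0.67·0.30 = 0.5310.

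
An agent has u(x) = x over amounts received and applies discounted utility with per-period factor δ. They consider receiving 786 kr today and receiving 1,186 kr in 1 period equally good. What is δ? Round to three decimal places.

Equating discounted utilities: u(786) = δ·u(1186) ⇒ δ = u(786)/u(1186).
With u(x) = x: δ = 786/1186 = 0.66273.

δ ≈ 0.663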